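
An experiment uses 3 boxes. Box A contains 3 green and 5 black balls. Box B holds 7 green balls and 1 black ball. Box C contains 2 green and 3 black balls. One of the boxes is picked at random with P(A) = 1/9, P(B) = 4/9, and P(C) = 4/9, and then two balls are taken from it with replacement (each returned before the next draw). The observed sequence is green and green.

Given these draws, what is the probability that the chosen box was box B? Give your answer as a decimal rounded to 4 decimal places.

0.7969

Under each hypothesis, the probability of the observed sequence is: P(data | box A) = (3/8)(3/8) = 0.14062; P(data | box B) = (7/8)(7/8) = 0.76562; P(data | box C) = (2/5)(2/5) = 0.16.
The prior-weighted likelihoods are 1/9 · 0.14062 = 0.015625, 4/9 · 0.76562 = 0.34028, 4/9 · 0.16 = 0.071111; with total 0.42701.
By Bayes' rule, P(box B | data) = (0.34028) / (0.42701) = 0.79688.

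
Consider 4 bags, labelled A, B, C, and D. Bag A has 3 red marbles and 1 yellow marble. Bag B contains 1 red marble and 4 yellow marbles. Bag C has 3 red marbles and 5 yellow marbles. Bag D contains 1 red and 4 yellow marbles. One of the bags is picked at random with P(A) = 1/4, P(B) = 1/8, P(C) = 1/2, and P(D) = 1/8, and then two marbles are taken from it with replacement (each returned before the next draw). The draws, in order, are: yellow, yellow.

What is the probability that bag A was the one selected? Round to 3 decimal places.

0.042

Under each hypothesis, the probability of the observed sequence is: P(data | bag A) = (1/4)(1/4) = 0.0625; P(data | bag B) = (4/5)(4/5) = 0.64; P(data | bag C) = (5/8)(5/8) = 0.39062; P(data | bag D) = (4/5)(4/5) = 0.64.
The prior-weighted likelihoods are 1/4 · 0.0625 = 0.015625, 1/8 · 0.64 = 0.08, 1/2 · 0.39062 = 0.19531, 1/8 · 0.64 = 0.08; these sum to 0.37094.
By Bayes' rule, P(bag A | data) = (0.015625) / (0.37094) = 0.042123.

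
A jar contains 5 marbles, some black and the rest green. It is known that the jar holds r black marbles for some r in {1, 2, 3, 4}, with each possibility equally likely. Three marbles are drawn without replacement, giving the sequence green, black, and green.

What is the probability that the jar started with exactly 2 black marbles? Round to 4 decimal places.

0.4000

The likelihood of the observed sequence under each hypothesis: P(data | r = 1) = (4/5)(1/4)(3/3) = 1/5; P(data | r = 2) = (3/5)(2/4)(2/3) = 1/5; P(data | r = 3) = (2/5)(3/4)(1/3) = 1/10; P(data | r = 4) = (1/5)(4/4)(0/3) = 0.
The prior-weighted likelihoods are 1/4 · 1/5 = 1/20, 1/4 · 1/5 = 1/20, 1/4 · 1/10 = 1/40, 1/4 · 0 = 0; with total 1/8.
Hence P(r = 2 | data) = (1/20) / (1/8) = 2/5.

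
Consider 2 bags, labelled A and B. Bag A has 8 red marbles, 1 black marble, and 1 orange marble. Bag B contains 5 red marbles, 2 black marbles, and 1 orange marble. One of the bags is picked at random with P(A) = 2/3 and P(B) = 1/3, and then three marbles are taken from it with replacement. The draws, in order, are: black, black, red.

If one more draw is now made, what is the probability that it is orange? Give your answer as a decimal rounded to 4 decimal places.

0.1177

The likelihood of the observed sequence under each hypothesis: P(data | bag A) = (1/10)(1/10)(8/10) = 0.008; P(data | bag B) = (2/8)(2/8)(5/8) = 0.039062.
Multiplying each by its prior: 2/3 · 0.008 = 0.0053333, 1/3 · 0.039062 = 0.013021; these sum to 0.018354.
The posterior is then P(bag A | data) = 0.29058, P(bag B | data) = 0.70942.
The predictive probability is P(orange next | data) = (1/10)(0.29058) + (1/8)(0.70942) = 0.11774.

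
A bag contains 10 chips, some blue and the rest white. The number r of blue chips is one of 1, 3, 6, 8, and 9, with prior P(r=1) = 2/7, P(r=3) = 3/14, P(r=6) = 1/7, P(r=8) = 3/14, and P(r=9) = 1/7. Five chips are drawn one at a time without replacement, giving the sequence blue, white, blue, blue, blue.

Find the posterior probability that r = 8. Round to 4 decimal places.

Compute the likelihood of the observed sequence for each case: P(data | r = 1) = (1/10)(9/9)(0/8) = 0; P(data | r = 3) = (3/10)(7/9)(2/8)(1/7)(0/6) = 0; P(data | r = 6) = (6/10)(4/9)(5/8)(4/7)(3/6) = 1/21; P(data | r = 8) = (8/10)(2/9)(7/8)(6/7)(5/6) = 1/9; P(data | r = 9) = (9/10)(1/9)(8/8)(7/7)(6/6) = 1/10.
Weighting by the prior gives 2/7 · 0 = 0, 3/14 · 0 = 0, 1/7 · 1/21 = 1/147, 3/14 · 1/9 = 1/42, 1/7 · 1/10 = 1/70; with total 11/245.
Hence P(r = 8 | data) = (1/42) / (11/245) = 35/66.

0.5303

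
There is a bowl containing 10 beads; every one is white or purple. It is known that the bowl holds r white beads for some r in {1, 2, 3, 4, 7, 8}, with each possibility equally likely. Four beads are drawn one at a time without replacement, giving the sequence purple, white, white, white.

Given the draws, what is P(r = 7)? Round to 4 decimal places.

Under each hypothesis, the probability of the observed sequence is: P(data | r = 1) = (9/10)(1/9)(0/8) = 0; P(data | r = 2) = (8/10)(2/9)(1/8)(0/7) = 0; P(data | r = 3) = (7/10)(3/9)(2/8)(1/7) = 1/120; P(data | r = 4) = (6/10)(4/9)(3/8)(2/7) = 1/35; P(data | r = 7) = (3/10)(7/9)(6/8)(5/7) = 1/8; P(data | r = 8) = (2/10)(8/9)(7/8)(6/7) = 2/15.
The prior-weighted likelihoods are 1/6 · 0 = 0, 1/6 · 0 = 0, 1/6 · 1/120 = 1/720, 1/6 · 1/35 = 1/210, 1/6 · 1/8 = 1/48, 1/6 · 2/15 = 1/45; these sum to 31/630.
By Bayes' rule, P(r = 7 | data) = (1/48) / (31/630) = 105/248.

0.4234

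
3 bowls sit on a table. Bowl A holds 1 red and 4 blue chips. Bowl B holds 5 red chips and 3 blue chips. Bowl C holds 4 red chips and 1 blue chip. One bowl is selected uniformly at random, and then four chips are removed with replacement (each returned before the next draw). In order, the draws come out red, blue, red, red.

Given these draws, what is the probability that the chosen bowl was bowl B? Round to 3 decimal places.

0.457

Under each hypothesis, the probability of the observed sequence is: P(data | bowl A) = (1/5)(4/5)(1/5)(1/5) = 0.0064; P(data | bowl B) = (5/8)(3/8)(5/8)(5/8) = 0.091553; P(data | bowl C) = (4/5)(1/5)(4/5)(4/5) = 0.1024.
The prior-weighted likelihoods are 1/3 · 0.0064 = 0.0021333, 1/3 · 0.091553 = 0.030518, 1/3 · 0.1024 = 0.034133; these sum to 0.066784.
By Bayes' rule, P(bowl B | data) = (0.030518) / (0.066784) = 0.45696.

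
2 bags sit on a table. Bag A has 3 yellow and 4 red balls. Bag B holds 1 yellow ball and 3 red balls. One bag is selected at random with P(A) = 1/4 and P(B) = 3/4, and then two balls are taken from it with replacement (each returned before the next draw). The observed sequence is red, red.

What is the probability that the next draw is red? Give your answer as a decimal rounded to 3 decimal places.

Compute the likelihood of the observed sequence for each case: P(data | bag A) = (4/7)(4/7) = 0.32653; P(data | bag B) = (3/4)(3/4) = 0.5625.
The prior-weighted likelihoods are 1/4 · 0.32653 = 0.081633, 3/4 · 0.5625 = 0.42188; summing to 0.50351.
Normalising, the posterior is P(bag A | data) = 0.16213, P(bag B | data) = 0.83787.
The predictive probability is P(red next | data) = (4/7)(0.16213) + (3/4)(0.83787) = 0.72105.

0.721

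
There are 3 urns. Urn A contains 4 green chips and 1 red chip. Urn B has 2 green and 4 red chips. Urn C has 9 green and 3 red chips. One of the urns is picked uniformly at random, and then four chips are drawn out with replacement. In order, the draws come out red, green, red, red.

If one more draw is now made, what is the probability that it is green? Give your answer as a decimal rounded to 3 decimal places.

Compute the likelihood of the observed sequence for each case: P(data | urn A) = (1/5)(4/5)(1/5)(1/5) = 0.0064; P(data | urn B) = (4/6)(2/6)(4/6)(4/6) = 0.098765; P(data | urn C) = (3/12)(9/12)(3/12)(3/12) = 0.011719.
Multiplying each by its prior: 1/3 · 0.0064 = 0.0021333, 1/3 · 0.098765 = 0.032922, 1/3 · 0.011719 = 0.0039062; summing to 0.038961.
Normalising, the posterior is P(urn A | data) = 0.054755, P(urn B | data) = 0.84499, P(urn C | data) = 0.10026.
Averaging over the posterior, P(green next | data) = (4/5)(0.054755) + (1/3)(0.84499) + (3/4)(0.10026) = 0.40066.

0.401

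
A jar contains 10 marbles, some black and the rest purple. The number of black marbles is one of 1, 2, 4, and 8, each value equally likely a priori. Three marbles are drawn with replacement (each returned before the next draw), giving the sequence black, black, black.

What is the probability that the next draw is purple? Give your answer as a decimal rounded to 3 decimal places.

Under each hypothesis, the probability of the observed sequence is: P(data | r = 1) = (1/10)(1/10)(1/10) = 0.001; P(data | r = 2) = (2/10)(2/10)(2/10) = 0.008; P(data | r = 4) = (4/10)(4/10)(4/10) = 0.064; P(data | r = 8) = (8/10)(8/10)(8/10) = 0.512.
Multiplying each by its prior: 1/4 · 0.001 = 0.00025, 1/4 · 0.008 = 0.002, 1/4 · 0.064 = 0.016, 1/4 · 0.512 = 0.128; these sum to 0.14625.
Normalising, the posterior is P(r = 1 | data) = 0.0017094, P(r = 2 | data) = 0.013675, P(r = 4 | data) = 0.1094, P(r = 8 | data) = 0.87521.
The predictive probability is P(purple next | data) = (9/10)(0.0017094) + (4/5)(0.013675) + (3/5)(0.1094) + (1/5)(0.87521) = 0.25316.

0.253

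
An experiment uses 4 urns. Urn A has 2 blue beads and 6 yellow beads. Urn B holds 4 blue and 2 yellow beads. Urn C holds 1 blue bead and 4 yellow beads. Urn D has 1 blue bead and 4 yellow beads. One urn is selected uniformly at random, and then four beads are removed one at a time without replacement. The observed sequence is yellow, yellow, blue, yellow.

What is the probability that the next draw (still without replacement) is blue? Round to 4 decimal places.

The likelihood of the observed sequence under each hypothesis: P(data | urn A) = (6/8)(5/7)(2/6)(4/5) = 1/7; P(data | urn B) = (2/6)(1/5)(4/4)(0/3) = 0; P(data | urn C) = (4/5)(3/4)(1/3)(2/2) = 1/5; P(data | urn D) = (4/5)(3/4)(1/3)(2/2) = 1/5.
Weighting by the prior gives 1/4 · 1/7 = 1/28, 1/4 · 0 = 0, 1/4 · 1/5 = 1/20, 1/4 · 1/5 = 1/20; these sum to 19/140.
Dividing through by the total gives posterior P(urn A | data) = 5/19, P(urn B | data) = 0, P(urn C | data) = 7/19, P(urn D | data) = 7/19.
The predictive probability is P(blue next | data) = (1/4)(5/19) + (0)(7/19) + (0)(7/19) = 5/76.

0.0658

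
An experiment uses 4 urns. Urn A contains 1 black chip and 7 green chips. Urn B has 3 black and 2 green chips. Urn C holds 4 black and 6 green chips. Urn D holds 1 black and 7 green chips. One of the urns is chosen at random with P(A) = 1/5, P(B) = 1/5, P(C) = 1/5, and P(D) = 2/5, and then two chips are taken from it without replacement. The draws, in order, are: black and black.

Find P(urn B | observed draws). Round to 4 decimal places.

0.6923

For each hypothesis, P(data | H) works out to: P(data | urn A) = (1/8)(0/7) = 0; P(data | urn B) = (3/5)(2/4) = 3/10; P(data | urn C) = (4/10)(3/9) = 2/15; P(data | urn D) = (1/8)(0/7) = 0.
Weighting by the prior gives 1/5 · 0 = 0, 1/5 · 3/10 = 3/50, 1/5 · 2/15 = 2/75, 2/5 · 0 = 0; these sum to 13/150.
By Bayes' rule, P(urn B | data) = (3/50) / (13/150) = 9/13.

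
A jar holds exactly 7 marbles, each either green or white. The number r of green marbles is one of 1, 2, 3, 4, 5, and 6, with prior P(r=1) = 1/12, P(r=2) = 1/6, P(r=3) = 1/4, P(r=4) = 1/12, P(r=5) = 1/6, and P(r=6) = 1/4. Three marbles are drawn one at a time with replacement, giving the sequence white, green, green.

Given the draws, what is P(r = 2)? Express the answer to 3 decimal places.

0.098

For each hypothesis, P(data | H) works out to: P(data | r = 1) = (6/7)(1/7)(1/7) = 0.017493; P(data | r = 2) = (5/7)(2/7)(2/7) = 0.058309; P(data | r = 3) = (4/7)(3/7)(3/7) = 0.10496; P(data | r = 4) = (3/7)(4/7)(4/7) = 0.13994; P(data | r = 5) = (2/7)(5/7)(5/7) = 0.14577; P(data | r = 6) = (1/7)(6/7)(6/7) = 0.10496.
Multiplying each by its prior: 1/12 · 0.017493 = 0.0014577, 1/6 · 0.058309 = 0.0097182, 1/4 · 0.10496 = 0.026239, 1/12 · 0.13994 = 0.011662, 1/6 · 0.14577 = 0.024295, 1/4 · 0.10496 = 0.026239; with total 0.099611.
Therefore the posterior P(r = 2 | data) = (0.0097182) / (0.099611) = 0.097561.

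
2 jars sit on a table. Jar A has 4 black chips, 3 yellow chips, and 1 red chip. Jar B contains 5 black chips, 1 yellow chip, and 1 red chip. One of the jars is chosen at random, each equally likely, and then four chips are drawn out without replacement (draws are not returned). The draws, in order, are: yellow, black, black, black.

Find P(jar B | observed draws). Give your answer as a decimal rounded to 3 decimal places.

For each hypothesis, P(data | H) works out to: P(data | jar A) = (3/8)(4/7)(3/6)(2/5) = 3/70; P(data | jar B) = (1/7)(5/6)(4/5)(3/4) = 1/14.
Multiplying each by its prior: 1/2 · 3/70 = 3/140, 1/2 · 1/14 = 1/28; summing to 2/35.
Therefore the posterior P(jar B | data) = (1/28) / (2/35) = 5/8.

0.625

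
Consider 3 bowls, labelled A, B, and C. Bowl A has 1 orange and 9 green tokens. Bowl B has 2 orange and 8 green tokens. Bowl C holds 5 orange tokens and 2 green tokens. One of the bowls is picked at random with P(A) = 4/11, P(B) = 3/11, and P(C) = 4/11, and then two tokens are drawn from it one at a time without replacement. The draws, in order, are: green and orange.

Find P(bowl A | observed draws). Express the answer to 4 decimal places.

0.2121

The likelihood of the observed sequence under each hypothesis: P(data | bowl A) = (9/10)(1/9) = 1/10; P(data | bowl B) = (8/10)(2/9) = 8/45; P(data | bowl C) = (2/7)(5/6) = 5/21.
Weighting by the prior gives 4/11 · 1/10 = 2/55, 3/11 · 8/45 = 8/165, 4/11 · 5/21 = 20/231; summing to 6/35.
Therefore the posterior P(bowl A | data) = (2/55) / (6/35) = 7/33.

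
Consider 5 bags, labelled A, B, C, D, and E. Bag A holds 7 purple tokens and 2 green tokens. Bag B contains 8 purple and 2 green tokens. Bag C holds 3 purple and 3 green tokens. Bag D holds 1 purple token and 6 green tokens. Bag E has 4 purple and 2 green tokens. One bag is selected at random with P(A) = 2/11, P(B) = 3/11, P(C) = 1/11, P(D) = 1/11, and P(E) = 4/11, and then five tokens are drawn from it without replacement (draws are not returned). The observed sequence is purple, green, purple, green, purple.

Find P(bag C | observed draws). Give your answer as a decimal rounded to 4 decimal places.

For each hypothesis, P(data | H) works out to: P(data | bag A) = (7/9)(2/8)(6/7)(1/6)(5/5) = 0.027778; P(data | bag B) = (8/10)(2/9)(7/8)(1/7)(6/6) = 0.022222; P(data | bag C) = (3/6)(3/5)(2/4)(2/3)(1/2) = 0.05; P(data | bag D) = (1/7)(6/6)(0/5) = 0; P(data | bag E) = (4/6)(2/5)(3/4)(1/3)(2/2) = 0.066667.
Multiplying each by its prior: 2/11 · 0.027778 = 0.0050505, 3/11 · 0.022222 = 0.0060606, 1/11 · 0.05 = 0.0045455, 1/11 · 0 = 0, 4/11 · 0.066667 = 0.024242; with total 0.039899.
Hence P(bag C | data) = (0.0045455) / (0.039899) = 0.11392.

0.1139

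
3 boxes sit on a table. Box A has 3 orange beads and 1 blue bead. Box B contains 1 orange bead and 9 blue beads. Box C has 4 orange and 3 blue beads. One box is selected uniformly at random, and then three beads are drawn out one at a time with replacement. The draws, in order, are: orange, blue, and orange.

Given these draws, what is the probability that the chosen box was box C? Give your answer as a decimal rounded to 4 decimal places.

0.4833

Compute the likelihood of the observed sequence for each case: P(data | box A) = (3/4)(1/4)(3/4) = 0.14062; P(data | box B) = (1/10)(9/10)(1/10) = 0.009; P(data | box C) = (4/7)(3/7)(4/7) = 0.13994.
Weighting by the prior gives 1/3 · 0.14062 = 0.046875, 1/3 · 0.009 = 0.003, 1/3 · 0.13994 = 0.046647; with total 0.096522.
By Bayes' rule, P(box C | data) = (0.046647) / (0.096522) = 0.48328.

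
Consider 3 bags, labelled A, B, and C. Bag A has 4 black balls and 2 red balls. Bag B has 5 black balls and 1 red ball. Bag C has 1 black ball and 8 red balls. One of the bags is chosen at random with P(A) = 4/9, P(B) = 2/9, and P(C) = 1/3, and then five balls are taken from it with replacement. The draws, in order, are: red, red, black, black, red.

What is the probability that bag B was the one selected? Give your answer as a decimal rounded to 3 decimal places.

0.065

Under each hypothesis, the probability of the observed sequence is: P(data | bag A) = (2/6)(2/6)(4/6)(4/6)(2/6) = 0.016461; P(data | bag B) = (1/6)(1/6)(5/6)(5/6)(1/6) = 0.003215; P(data | bag C) = (8/9)(8/9)(1/9)(1/9)(8/9) = 0.0086708.
The prior-weighted likelihoods are 4/9 · 0.016461 = 0.007316, 2/9 · 0.003215 = 0.00071445, 1/3 · 0.0086708 = 0.0028903; summing to 0.010921.
Therefore the posterior P(bag B | data) = (0.00071445) / (0.010921) = 0.065422.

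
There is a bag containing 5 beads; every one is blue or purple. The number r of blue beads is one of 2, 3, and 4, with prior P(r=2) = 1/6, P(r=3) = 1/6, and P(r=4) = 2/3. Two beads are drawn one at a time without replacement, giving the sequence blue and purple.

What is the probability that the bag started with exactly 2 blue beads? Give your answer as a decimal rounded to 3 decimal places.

0.214

For each hypothesis, P(data | H) works out to: P(data | r = 2) = (2/5)(3/4) = 3/10; P(data | r = 3) = (3/5)(2/4) = 3/10; P(data | r = 4) = (4/5)(1/4) = 1/5.
Weighting by the prior gives 1/6 · 3/10 = 1/20, 1/6 · 3/10 = 1/20, 2/3 · 1/5 = 2/15; these sum to 7/30.
Hence P(r = 2 | data) = (1/20) / (7/30) = 3/14.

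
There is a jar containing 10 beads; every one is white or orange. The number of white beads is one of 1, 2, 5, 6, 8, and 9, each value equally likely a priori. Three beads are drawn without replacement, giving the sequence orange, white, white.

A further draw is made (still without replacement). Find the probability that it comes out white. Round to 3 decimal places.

For each hypothesis, P(data | H) works out to: P(data | r = 1) = (9/10)(1/9)(0/8) = 0; P(data | r = 2) = (8/10)(2/9)(1/8) = 1/45; P(data | r = 5) = (5/10)(5/9)(4/8) = 5/36; P(data | r = 6) = (4/10)(6/9)(5/8) = 1/6; P(data | r = 8) = (2/10)(8/9)(7/8) = 7/45; P(data | r = 9) = (1/10)(9/9)(8/8) = 1/10.
Weighting by the prior gives 1/6 · 0 = 0, 1/6 · 1/45 = 1/270, 1/6 · 5/36 = 5/216, 1/6 · 1/6 = 1/36, 1/6 · 7/45 = 7/270, 1/6 · 1/10 = 1/60; summing to 7/72.
Dividing through by the total gives posterior P(r = 1 | data) = 0, P(r = 2 | data) = 4/105, P(r = 5 | data) = 5/21, P(r = 6 | data) = 2/7, P(r = 8 | data) = 4/15, P(r = 9 | data) = 6/35.
So P(white next | data) = Σ P(white next | H) P(H | data) = (0)(4/105) + (3/7)(5/21) + (4/7)(2/7) + (6/7)(4/15) + (1)(6/35) = 163/245.

0.665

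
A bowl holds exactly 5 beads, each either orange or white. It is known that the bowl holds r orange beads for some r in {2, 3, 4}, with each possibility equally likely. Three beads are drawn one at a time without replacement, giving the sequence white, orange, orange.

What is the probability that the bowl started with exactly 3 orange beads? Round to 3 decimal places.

Under each hypothesis, the probability of the observed sequence is: P(data | r = 2) = (3/5)(2/4)(1/3) = 1/10; P(data | r = 3) = (2/5)(3/4)(2/3) = 1/5; P(data | r = 4) = (1/5)(4/4)(3/3) = 1/5.
The prior-weighted likelihoods are 1/3 · 1/10 = 1/30, 1/3 · 1/5 = 1/15, 1/3 · 1/5 = 1/15; these sum to 1/6.
Therefore the posterior P(r = 3 | data) = (1/15) / (1/6) = 2/5.

0.400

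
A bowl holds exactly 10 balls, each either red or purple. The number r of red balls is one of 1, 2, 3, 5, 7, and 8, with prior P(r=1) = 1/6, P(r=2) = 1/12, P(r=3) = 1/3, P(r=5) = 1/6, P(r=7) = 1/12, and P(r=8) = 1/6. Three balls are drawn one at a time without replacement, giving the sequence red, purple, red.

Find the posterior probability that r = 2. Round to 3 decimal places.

0.022

Under each hypothesis, the probability of the observed sequence is: P(data | r = 1) = (1/10)(9/9)(0/8) = 0; P(data | r = 2) = (2/10)(8/9)(1/8) = 0.022222; P(data | r = 3) = (3/10)(7/9)(2/8) = 0.058333; P(data | r = 5) = (5/10)(5/9)(4/8) = 0.13889; P(data | r = 7) = (7/10)(3/9)(6/8) = 0.175; P(data | r = 8) = (8/10)(2/9)(7/8) = 0.15556.
Multiplying each by its prior: 1/6 · 0 = 0, 1/12 · 0.022222 = 0.0018519, 1/3 · 0.058333 = 0.019444, 1/6 · 0.13889 = 0.023148, 1/12 · 0.175 = 0.014583, 1/6 · 0.15556 = 0.025926; these sum to 0.084954.
So P(r = 2 | data) = (0.0018519) / (0.084954) = 0.021798.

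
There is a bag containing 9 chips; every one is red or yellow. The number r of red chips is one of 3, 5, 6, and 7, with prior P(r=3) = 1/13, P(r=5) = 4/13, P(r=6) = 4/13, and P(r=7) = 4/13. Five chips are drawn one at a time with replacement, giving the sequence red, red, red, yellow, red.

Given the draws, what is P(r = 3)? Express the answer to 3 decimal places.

The likelihood of the observed sequence under each hypothesis: P(data | r = 3) = (3/9)(3/9)(3/9)(6/9)(3/9) = 0.0082305; P(data | r = 5) = (5/9)(5/9)(5/9)(4/9)(5/9) = 0.042338; P(data | r = 6) = (6/9)(6/9)(6/9)(3/9)(6/9) = 0.065844; P(data | r = 7) = (7/9)(7/9)(7/9)(2/9)(7/9) = 0.081322.
The prior-weighted likelihoods are 1/13 · 0.0082305 = 0.00063311, 4/13 · 0.042338 = 0.013027, 4/13 · 0.065844 = 0.02026, 4/13 · 0.081322 = 0.025022; summing to 0.058942.
Hence P(r = 3 | data) = (0.00063311) / (0.058942) = 0.010741.

0.011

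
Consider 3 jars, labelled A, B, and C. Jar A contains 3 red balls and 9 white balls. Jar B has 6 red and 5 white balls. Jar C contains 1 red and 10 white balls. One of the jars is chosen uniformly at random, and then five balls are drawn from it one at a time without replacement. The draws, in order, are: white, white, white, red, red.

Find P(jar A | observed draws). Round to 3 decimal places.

For each hypothesis, P(data | H) works out to: P(data | jar A) = (9/12)(8/11)(7/10)(3/9)(2/8) = 7/220; P(data | jar B) = (5/11)(4/10)(3/9)(6/8)(5/7) = 5/154; P(data | jar C) = (10/11)(9/10)(8/9)(1/8)(0/7) = 0.
Weighting by the prior gives 1/3 · 7/220 = 7/660, 1/3 · 5/154 = 5/462, 1/3 · 0 = 0; with total 3/140.
So P(jar A | data) = (7/660) / (3/140) = 49/99.

0.495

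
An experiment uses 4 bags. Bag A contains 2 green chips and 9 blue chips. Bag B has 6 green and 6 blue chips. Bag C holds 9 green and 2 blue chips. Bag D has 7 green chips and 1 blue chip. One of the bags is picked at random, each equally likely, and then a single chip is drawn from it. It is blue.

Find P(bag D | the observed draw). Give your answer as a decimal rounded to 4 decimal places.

Under each hypothesis, the probability of this draw is: P(data | bag A) = (9/11) = 9/11; P(data | bag B) = (6/12) = 1/2; P(data | bag C) = (2/11) = 2/11; P(data | bag D) = (1/8) = 1/8.
Weighting by the prior gives 1/4 · 9/11 = 9/44, 1/4 · 1/2 = 1/8, 1/4 · 2/11 = 1/22, 1/4 · 1/8 = 1/32; with total 13/32.
Therefore the posterior P(bag D | data) = (1/32) / (13/32) = 1/13.

0.0769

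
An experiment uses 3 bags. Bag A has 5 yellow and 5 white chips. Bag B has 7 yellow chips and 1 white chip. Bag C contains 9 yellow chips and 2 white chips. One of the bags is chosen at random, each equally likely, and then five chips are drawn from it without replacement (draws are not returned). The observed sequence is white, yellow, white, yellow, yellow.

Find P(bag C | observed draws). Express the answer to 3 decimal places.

The likelihood of the observed sequence under each hypothesis: P(data | bag A) = (5/10)(5/9)(4/8)(4/7)(3/6) = 0.039683; P(data | bag B) = (1/8)(7/7)(0/6) = 0; P(data | bag C) = (2/11)(9/10)(1/9)(8/8)(7/7) = 0.018182.
Multiplying each by its prior: 1/3 · 0.039683 = 0.013228, 1/3 · 0 = 0, 1/3 · 0.018182 = 0.0060606; summing to 0.019288.
So P(bag C | data) = (0.0060606) / (0.019288) = 0.31421.

0.314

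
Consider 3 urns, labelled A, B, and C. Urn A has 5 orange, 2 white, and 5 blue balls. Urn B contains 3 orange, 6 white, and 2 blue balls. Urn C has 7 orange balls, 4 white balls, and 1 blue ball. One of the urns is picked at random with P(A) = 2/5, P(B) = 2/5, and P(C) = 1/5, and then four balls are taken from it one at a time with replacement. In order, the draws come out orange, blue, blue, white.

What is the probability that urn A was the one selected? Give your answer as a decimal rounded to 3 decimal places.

Compute the likelihood of the observed sequence for each case: P(data | urn A) = (5/12)(5/12)(5/12)(2/12) = 0.012056; P(data | urn B) = (3/11)(2/11)(2/11)(6/11) = 0.0049177; P(data | urn C) = (7/12)(1/12)(1/12)(4/12) = 0.0013503.
Multiplying each by its prior: 2/5 · 0.012056 = 0.0048225, 2/5 · 0.0049177 = 0.0019671, 1/5 · 0.0013503 = 0.00027006; with total 0.0070597.
Therefore the posterior P(urn A | data) = (0.0048225) / (0.0070597) = 0.68311.

0.683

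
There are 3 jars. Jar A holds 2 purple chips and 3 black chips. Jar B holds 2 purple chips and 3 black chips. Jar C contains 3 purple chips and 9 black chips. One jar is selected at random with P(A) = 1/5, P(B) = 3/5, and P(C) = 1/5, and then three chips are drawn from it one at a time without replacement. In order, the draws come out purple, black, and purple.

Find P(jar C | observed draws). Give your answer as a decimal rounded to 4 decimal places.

The likelihood of the observed sequence under each hypothesis: P(data | jar A) = (2/5)(3/4)(1/3) = 0.1; P(data | jar B) = (2/5)(3/4)(1/3) = 0.1; P(data | jar C) = (3/12)(9/11)(2/10) = 0.040909.
Weighting by the prior gives 1/5 · 0.1 = 0.02, 3/5 · 0.1 = 0.06, 1/5 · 0.040909 = 0.0081818; these sum to 0.088182.
By Bayes' rule, P(jar C | data) = (0.0081818) / (0.088182) = 0.092784.

0.0928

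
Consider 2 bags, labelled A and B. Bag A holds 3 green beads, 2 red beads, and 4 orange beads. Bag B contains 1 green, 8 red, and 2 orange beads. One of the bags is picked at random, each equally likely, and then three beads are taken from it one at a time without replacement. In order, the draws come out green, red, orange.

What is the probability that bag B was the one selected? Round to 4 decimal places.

Compute the likelihood of the observed sequence for each case: P(data | bag A) = (3/9)(2/8)(4/7) = 0.047619; P(data | bag B) = (1/11)(8/10)(2/9) = 0.016162.
Multiplying each by its prior: 1/2 · 0.047619 = 0.02381, 1/2 · 0.016162 = 0.0080808; these sum to 0.03189.
So P(bag B | data) = (0.0080808) / (0.03189) = 0.25339.

0.2534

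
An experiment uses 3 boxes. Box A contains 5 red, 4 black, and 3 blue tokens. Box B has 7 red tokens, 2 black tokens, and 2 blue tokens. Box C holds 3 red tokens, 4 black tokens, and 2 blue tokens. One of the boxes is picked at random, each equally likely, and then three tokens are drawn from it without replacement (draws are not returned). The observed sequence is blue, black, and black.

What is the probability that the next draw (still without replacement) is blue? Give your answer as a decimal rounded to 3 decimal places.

Under each hypothesis, the probability of the observed sequence is: P(data | box A) = (3/12)(4/11)(3/10) = 0.027273; P(data | box B) = (2/11)(2/10)(1/9) = 0.0040404; P(data | box C) = (2/9)(4/8)(3/7) = 0.047619.
Weighting by the prior gives 1/3 · 0.027273 = 0.0090909, 1/3 · 0.0040404 = 0.0013468, 1/3 · 0.047619 = 0.015873; with total 0.026311.
Normalising, the posterior is P(box A | data) = 0.34552, P(box B | data) = 0.051188, P(box C | data) = 0.60329.
The predictive probability is P(blue next | data) = (2/9)(0.34552) + (1/8)(0.051188) + (1/6)(0.60329) = 0.18373.

0.184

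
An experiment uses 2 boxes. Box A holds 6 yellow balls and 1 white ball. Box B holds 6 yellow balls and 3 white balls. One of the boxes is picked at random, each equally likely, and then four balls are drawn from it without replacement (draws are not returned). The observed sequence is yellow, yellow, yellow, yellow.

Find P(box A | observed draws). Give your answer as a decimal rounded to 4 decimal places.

0.7826

For each hypothesis, P(data | H) works out to: P(data | box A) = (6/7)(5/6)(4/5)(3/4) = 3/7; P(data | box B) = (6/9)(5/8)(4/7)(3/6) = 5/42.
Weighting by the prior gives 1/2 · 3/7 = 3/14, 1/2 · 5/42 = 5/84; these sum to 23/84.
Therefore the posterior P(box A | data) = (3/14) / (23/84) = 18/23.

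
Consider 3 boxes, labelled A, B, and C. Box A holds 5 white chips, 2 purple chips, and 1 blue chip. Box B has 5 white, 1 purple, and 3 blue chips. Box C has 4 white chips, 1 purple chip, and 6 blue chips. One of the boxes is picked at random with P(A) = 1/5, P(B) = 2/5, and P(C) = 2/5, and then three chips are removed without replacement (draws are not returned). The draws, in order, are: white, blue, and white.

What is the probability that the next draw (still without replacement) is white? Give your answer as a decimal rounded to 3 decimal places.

Compute the likelihood of the observed sequence for each case: P(data | box A) = (5/8)(1/7)(4/6) = 0.059524; P(data | box B) = (5/9)(3/8)(4/7) = 0.11905; P(data | box C) = (4/11)(6/10)(3/9) = 0.072727.
Multiplying each by its prior: 1/5 · 0.059524 = 0.011905, 2/5 · 0.11905 = 0.047619, 2/5 · 0.072727 = 0.029091; these sum to 0.088615.
The posterior is then P(box A | data) = 0.13434, P(box B | data) = 0.53737, P(box C | data) = 0.32829.
Averaging over the posterior, P(white next | data) = (3/5)(0.13434) + (1/2)(0.53737) + (1/4)(0.32829) = 0.43136.

0.431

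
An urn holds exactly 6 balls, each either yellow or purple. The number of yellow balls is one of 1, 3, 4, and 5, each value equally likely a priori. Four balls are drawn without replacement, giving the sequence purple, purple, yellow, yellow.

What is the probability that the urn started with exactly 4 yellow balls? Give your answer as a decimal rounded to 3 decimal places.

Under each hypothesis, the probability of the observed sequence is: P(data | r = 1) = (5/6)(4/5)(1/4)(0/3) = 0; P(data | r = 3) = (3/6)(2/5)(3/4)(2/3) = 1/10; P(data | r = 4) = (2/6)(1/5)(4/4)(3/3) = 1/15; P(data | r = 5) = (1/6)(0/5) = 0.
Multiplying each by its prior: 1/4 · 0 = 0, 1/4 · 1/10 = 1/40, 1/4 · 1/15 = 1/60, 1/4 · 0 = 0; these sum to 1/24.
So P(r = 4 | data) = (1/60) / (1/24) = 2/5.

0.400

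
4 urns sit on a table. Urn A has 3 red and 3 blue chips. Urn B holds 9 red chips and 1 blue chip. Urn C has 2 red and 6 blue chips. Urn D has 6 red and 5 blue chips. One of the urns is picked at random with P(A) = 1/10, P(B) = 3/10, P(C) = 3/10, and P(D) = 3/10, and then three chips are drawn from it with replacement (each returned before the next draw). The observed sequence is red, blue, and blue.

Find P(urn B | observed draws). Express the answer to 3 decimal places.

The likelihood of the observed sequence under each hypothesis: P(data | urn A) = (3/6)(3/6)(3/6) = 0.125; P(data | urn B) = (9/10)(1/10)(1/10) = 0.009; P(data | urn C) = (2/8)(6/8)(6/8) = 0.14062; P(data | urn D) = (6/11)(5/11)(5/11) = 0.1127.
Weighting by the prior gives 1/10 · 0.125 = 0.0125, 3/10 · 0.009 = 0.0027, 3/10 · 0.14062 = 0.042188, 3/10 · 0.1127 = 0.033809; with total 0.091197.
By Bayes' rule, P(urn B | data) = (0.0027) / (0.091197) = 0.029606.

0.030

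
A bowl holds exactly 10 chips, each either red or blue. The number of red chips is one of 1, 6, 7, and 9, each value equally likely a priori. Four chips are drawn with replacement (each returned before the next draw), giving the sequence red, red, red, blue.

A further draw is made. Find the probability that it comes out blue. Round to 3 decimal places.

Compute the likelihood of the observed sequence for each case: P(data | r = 1) = (1/10)(1/10)(1/10)(9/10) = 0.0009; P(data | r = 6) = (6/10)(6/10)(6/10)(4/10) = 0.0864; P(data | r = 7) = (7/10)(7/10)(7/10)(3/10) = 0.1029; P(data | r = 9) = (9/10)(9/10)(9/10)(1/10) = 0.0729.
Weighting by the prior gives 1/4 · 0.0009 = 0.000225, 1/4 · 0.0864 = 0.0216, 1/4 · 0.1029 = 0.025725, 1/4 · 0.0729 = 0.018225; with total 0.065775.
The posterior is then P(r = 1 | data) = 0.0034208, P(r = 6 | data) = 0.32839, P(r = 7 | data) = 0.39111, P(r = 9 | data) = 0.27708.
The predictive probability is P(blue next | data) = (9/10)(0.0034208) + (2/5)(0.32839) + (3/10)(0.39111) + (1/10)(0.27708) = 0.27948.

0.279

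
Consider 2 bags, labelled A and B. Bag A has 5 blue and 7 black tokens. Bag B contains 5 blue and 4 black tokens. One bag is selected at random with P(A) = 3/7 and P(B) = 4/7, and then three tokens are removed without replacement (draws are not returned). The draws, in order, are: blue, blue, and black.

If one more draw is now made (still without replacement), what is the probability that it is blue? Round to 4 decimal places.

0.4444

The likelihood of the observed sequence under each hypothesis: P(data | bag A) = (5/12)(4/11)(7/10) = 0.10606; P(data | bag B) = (5/9)(4/8)(4/7) = 0.15873.
The prior-weighted likelihoods are 3/7 · 0.10606 = 0.045455, 4/7 · 0.15873 = 0.090703; these sum to 0.13616.
The posterior is then P(bag A | data) = 0.33384, P(bag B | data) = 0.66616.
The predictive probability is P(blue next | data) = (1/3)(0.33384) + (1/2)(0.66616) = 0.44436.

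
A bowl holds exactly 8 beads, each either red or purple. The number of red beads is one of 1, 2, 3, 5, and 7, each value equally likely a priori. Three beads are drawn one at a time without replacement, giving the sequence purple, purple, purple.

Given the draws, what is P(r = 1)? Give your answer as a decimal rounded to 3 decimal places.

0.530

Compute the likelihood of the observed sequence for each case: P(data | r = 1) = (7/8)(6/7)(5/6) = 5/8; P(data | r = 2) = (6/8)(5/7)(4/6) = 5/14; P(data | r = 3) = (5/8)(4/7)(3/6) = 5/28; P(data | r = 5) = (3/8)(2/7)(1/6) = 1/56; P(data | r = 7) = (1/8)(0/7) = 0.
Multiplying each by its prior: 1/5 · 5/8 = 1/8, 1/5 · 5/14 = 1/14, 1/5 · 5/28 = 1/28, 1/5 · 1/56 = 1/280, 1/5 · 0 = 0; summing to 33/140.
Hence P(r = 1 | data) = (1/8) / (33/140) = 35/66.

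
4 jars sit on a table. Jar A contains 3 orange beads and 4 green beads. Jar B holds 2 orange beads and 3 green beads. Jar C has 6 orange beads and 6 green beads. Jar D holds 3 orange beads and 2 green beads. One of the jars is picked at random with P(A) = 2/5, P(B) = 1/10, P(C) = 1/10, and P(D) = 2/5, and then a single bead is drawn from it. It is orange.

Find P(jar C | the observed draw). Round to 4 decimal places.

For each hypothesis, P(data | H) works out to: P(data | jar A) = (3/7) = 3/7; P(data | jar B) = (2/5) = 2/5; P(data | jar C) = (6/12) = 1/2; P(data | jar D) = (3/5) = 3/5.
Weighting by the prior gives 2/5 · 3/7 = 6/35, 1/10 · 2/5 = 1/25, 1/10 · 1/2 = 1/20, 2/5 · 3/5 = 6/25; these sum to 351/700.
Hence P(jar C | data) = (1/20) / (351/700) = 35/351.

0.0997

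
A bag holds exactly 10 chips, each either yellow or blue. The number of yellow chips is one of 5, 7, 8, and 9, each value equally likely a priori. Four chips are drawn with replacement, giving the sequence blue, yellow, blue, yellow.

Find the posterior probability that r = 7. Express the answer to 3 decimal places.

0.314

For each hypothesis, P(data | H) works out to: P(data | r = 5) = (5/10)(5/10)(5/10)(5/10) = 0.0625; P(data | r = 7) = (3/10)(7/10)(3/10)(7/10) = 0.0441; P(data | r = 8) = (2/10)(8/10)(2/10)(8/10) = 0.0256; P(data | r = 9) = (1/10)(9/10)(1/10)(9/10) = 0.0081.
Weighting by the prior gives 1/4 · 0.0625 = 0.015625, 1/4 · 0.0441 = 0.011025, 1/4 · 0.0256 = 0.0064, 1/4 · 0.0081 = 0.002025; with total 0.035075.
Hence P(r = 7 | data) = (0.011025) / (0.035075) = 0.31433.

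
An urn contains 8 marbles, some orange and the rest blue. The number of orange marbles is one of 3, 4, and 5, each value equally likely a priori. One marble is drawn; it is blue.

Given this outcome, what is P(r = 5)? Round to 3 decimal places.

0.250

For each hypothesis, P(data | H) works out to: P(data | r = 3) = (5/8) = 5/8; P(data | r = 4) = (4/8) = 1/2; P(data | r = 5) = (3/8) = 3/8.
Weighting by the prior gives 1/3 · 5/8 = 5/24, 1/3 · 1/2 = 1/6, 1/3 · 3/8 = 1/8; with total 1/2.
Hence P(r = 5 | data) = (1/8) / (1/2) = 1/4.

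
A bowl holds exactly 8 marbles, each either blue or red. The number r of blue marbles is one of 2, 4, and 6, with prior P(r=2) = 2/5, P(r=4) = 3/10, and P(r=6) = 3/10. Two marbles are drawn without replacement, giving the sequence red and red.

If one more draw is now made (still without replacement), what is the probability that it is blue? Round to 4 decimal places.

For each hypothesis, P(data | H) works out to: P(data | r = 2) = (6/8)(5/7) = 15/28; P(data | r = 4) = (4/8)(3/7) = 3/14; P(data | r = 6) = (2/8)(1/7) = 1/28.
Weighting by the prior gives 2/5 · 15/28 = 3/14, 3/10 · 3/14 = 9/140, 3/10 · 1/28 = 3/280; summing to 81/280.
Dividing through by the total gives posterior P(r = 2 | data) = 20/27, P(r = 4 | data) = 2/9, P(r = 6 | data) = 1/27.
So P(blue next | data) = Σ P(blue next | H) P(H | data) = (1/3)(20/27) + (2/3)(2/9) + (1)(1/27) = 35/81.

0.4321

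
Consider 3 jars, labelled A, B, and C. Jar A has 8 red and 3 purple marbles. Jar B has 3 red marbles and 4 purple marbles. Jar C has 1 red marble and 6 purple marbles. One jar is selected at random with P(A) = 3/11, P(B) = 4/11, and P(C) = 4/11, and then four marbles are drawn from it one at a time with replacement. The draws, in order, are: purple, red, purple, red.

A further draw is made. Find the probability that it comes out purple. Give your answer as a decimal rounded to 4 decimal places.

0.5281

The likelihood of the observed sequence under each hypothesis: P(data | jar A) = (3/11)(8/11)(3/11)(8/11) = 0.039342; P(data | jar B) = (4/7)(3/7)(4/7)(3/7) = 0.059975; P(data | jar C) = (6/7)(1/7)(6/7)(1/7) = 0.014994.
Multiplying each by its prior: 3/11 · 0.039342 = 0.01073, 4/11 · 0.059975 = 0.021809, 4/11 · 0.014994 = 0.0054523; summing to 0.037991.
The posterior is then P(jar A | data) = 0.28242, P(jar B | data) = 0.57406, P(jar C | data) = 0.14352.
Averaging over the posterior, P(purple next | data) = (3/11)(0.28242) + (4/7)(0.57406) + (6/7)(0.14352) = 0.52807.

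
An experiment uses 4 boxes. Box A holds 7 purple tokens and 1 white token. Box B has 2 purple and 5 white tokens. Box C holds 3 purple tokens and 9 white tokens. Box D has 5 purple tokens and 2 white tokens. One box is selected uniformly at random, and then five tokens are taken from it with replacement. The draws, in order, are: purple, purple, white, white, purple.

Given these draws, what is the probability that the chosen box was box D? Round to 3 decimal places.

0.488

Under each hypothesis, the probability of the observed sequence is: P(data | box A) = (7/8)(7/8)(1/8)(1/8)(7/8) = 0.010468; P(data | box B) = (2/7)(2/7)(5/7)(5/7)(2/7) = 0.0119; P(data | box C) = (3/12)(3/12)(9/12)(9/12)(3/12) = 0.0087891; P(data | box D) = (5/7)(5/7)(2/7)(2/7)(5/7) = 0.02975.
Multiplying each by its prior: 1/4 · 0.010468 = 0.0026169, 1/4 · 0.0119 = 0.002975, 1/4 · 0.0087891 = 0.0021973, 1/4 · 0.02975 = 0.0074374; these sum to 0.015226.
So P(box D | data) = (0.0074374) / (0.015226) = 0.48845.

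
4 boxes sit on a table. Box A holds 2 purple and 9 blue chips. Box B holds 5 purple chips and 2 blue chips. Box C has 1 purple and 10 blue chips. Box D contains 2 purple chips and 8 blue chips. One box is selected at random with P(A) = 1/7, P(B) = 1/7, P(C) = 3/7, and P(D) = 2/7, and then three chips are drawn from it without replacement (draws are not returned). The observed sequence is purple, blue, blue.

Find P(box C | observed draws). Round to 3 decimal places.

For each hypothesis, P(data | H) works out to: P(data | box A) = (2/11)(9/10)(8/9) = 0.14545; P(data | box B) = (5/7)(2/6)(1/5) = 0.047619; P(data | box C) = (1/11)(10/10)(9/9) = 0.090909; P(data | box D) = (2/10)(8/9)(7/8) = 0.15556.
Weighting by the prior gives 1/7 · 0.14545 = 0.020779, 1/7 · 0.047619 = 0.0068027, 3/7 · 0.090909 = 0.038961, 2/7 · 0.15556 = 0.044444; with total 0.11099.
By Bayes' rule, P(box C | data) = (0.038961) / (0.11099) = 0.35104.

0.351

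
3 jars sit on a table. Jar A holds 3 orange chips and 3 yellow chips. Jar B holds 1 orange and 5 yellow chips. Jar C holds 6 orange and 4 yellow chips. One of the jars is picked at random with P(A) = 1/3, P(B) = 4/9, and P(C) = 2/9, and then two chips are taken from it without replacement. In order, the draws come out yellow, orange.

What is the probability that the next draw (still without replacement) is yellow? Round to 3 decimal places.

Under each hypothesis, the probability of the observed sequence is: P(data | jar A) = (3/6)(3/5) = 3/10; P(data | jar B) = (5/6)(1/5) = 1/6; P(data | jar C) = (4/10)(6/9) = 4/15.
Multiplying each by its prior: 1/3 · 3/10 = 1/10, 4/9 · 1/6 = 2/27, 2/9 · 4/15 = 8/135; summing to 7/30.
Dividing through by the total gives posterior P(jar A | data) = 3/7, P(jar B | data) = 20/63, P(jar C | data) = 16/63.
So P(yellow next | data) = Σ P(yellow next | H) P(H | data) = (1/2)(3/7) + (1)(20/63) + (3/8)(16/63) = 79/126.

0.627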